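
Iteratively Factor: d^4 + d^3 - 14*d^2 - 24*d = (d + 2)*(d^3 - d^2 - 12*d) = (d + 2)*(d + 3)*(d^2 - 4*d) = (d - 4)*(d + 2)*(d + 3)*(d)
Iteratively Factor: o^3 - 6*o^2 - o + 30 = (o + 2)*(o^2 - 8*o + 15) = (o - 3)*(o + 2)*(o - 5)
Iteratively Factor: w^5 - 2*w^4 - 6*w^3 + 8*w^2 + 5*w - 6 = (w + 1)*(w^4 - 3*w^3 - 3*w^2 + 11*w - 6) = (w - 1)*(w + 1)*(w^3 - 2*w^2 - 5*w + 6) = (w - 1)^2*(w + 1)*(w^2 - w - 6) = (w - 1)^2*(w + 1)*(w + 2)*(w - 3)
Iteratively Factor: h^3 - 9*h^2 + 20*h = (h - 5)*(h^2 - 4*h) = (h - 5)*(h - 4)*(h)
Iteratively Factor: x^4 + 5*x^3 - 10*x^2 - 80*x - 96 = (x + 4)*(x^3 + x^2 - 14*x - 24) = (x + 2)*(x + 4)*(x^2 - x - 12) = (x + 2)*(x + 3)*(x + 4)*(x - 4)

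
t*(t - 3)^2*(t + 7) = t^4 + t^3 - 33*t^2 + 63*t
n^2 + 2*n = n*(n + 2)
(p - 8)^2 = p^2 - 16*p + 64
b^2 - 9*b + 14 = (b - 7)*(b - 2)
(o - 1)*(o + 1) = o^2 - 1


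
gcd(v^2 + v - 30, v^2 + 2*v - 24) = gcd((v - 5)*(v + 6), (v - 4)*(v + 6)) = v + 6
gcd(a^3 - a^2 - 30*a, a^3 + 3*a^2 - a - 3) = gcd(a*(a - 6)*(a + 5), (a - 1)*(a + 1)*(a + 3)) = 1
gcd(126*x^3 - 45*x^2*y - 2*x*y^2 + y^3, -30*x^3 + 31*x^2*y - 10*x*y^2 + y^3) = 3*x - y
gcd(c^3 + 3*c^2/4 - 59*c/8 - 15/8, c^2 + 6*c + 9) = c + 3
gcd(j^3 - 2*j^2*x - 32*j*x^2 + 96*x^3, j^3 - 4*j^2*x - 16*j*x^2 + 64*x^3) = j^2 - 8*j*x + 16*x^2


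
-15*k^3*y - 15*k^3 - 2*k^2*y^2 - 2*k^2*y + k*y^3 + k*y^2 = (-5*k + y)*(3*k + y)*(k*y + k)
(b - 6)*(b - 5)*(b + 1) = b^3 - 10*b^2 + 19*b + 30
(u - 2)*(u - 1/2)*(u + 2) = u^3 - u^2/2 - 4*u + 2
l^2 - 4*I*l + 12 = (l - 6*I)*(l + 2*I)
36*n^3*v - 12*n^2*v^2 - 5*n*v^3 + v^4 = v*(-6*n + v)*(-2*n + v)*(3*n + v)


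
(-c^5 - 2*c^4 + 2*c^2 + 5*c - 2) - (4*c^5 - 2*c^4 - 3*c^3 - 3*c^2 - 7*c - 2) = -5*c^5 + 3*c^3 + 5*c^2 + 12*c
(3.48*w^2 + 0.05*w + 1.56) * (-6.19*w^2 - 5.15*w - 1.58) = -21.5412*w^4 - 18.2315*w^3 - 15.4123*w^2 - 8.113*w - 2.4648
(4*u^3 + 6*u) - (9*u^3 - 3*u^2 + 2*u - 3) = -5*u^3 + 3*u^2 + 4*u + 3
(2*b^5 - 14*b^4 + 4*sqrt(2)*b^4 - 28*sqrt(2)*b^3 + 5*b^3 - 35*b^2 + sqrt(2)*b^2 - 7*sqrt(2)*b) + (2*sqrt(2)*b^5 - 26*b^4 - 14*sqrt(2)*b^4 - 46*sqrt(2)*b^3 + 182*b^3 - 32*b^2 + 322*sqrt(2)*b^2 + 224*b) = 2*b^5 + 2*sqrt(2)*b^5 - 40*b^4 - 10*sqrt(2)*b^4 - 74*sqrt(2)*b^3 + 187*b^3 - 67*b^2 + 323*sqrt(2)*b^2 - 7*sqrt(2)*b + 224*b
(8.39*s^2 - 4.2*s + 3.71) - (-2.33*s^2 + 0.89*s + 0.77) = 10.72*s^2 - 5.09*s + 2.94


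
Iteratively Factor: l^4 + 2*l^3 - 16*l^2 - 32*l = (l)*(l^3 + 2*l^2 - 16*l - 32) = l*(l + 4)*(l^2 - 2*l - 8) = l*(l + 2)*(l + 4)*(l - 4)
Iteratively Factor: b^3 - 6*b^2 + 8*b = (b - 2)*(b^2 - 4*b) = (b - 4)*(b - 2)*(b)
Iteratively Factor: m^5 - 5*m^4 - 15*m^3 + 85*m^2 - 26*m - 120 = (m + 1)*(m^4 - 6*m^3 - 9*m^2 + 94*m - 120) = (m - 2)*(m + 1)*(m^3 - 4*m^2 - 17*m + 60) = (m - 2)*(m + 1)*(m + 4)*(m^2 - 8*m + 15) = (m - 5)*(m - 2)*(m + 1)*(m + 4)*(m - 3)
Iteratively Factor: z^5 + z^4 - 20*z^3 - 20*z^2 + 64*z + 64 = (z - 4)*(z^4 + 5*z^3 - 20*z - 16) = (z - 4)*(z + 1)*(z^3 + 4*z^2 - 4*z - 16) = (z - 4)*(z - 2)*(z + 1)*(z^2 + 6*z + 8) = (z - 4)*(z - 2)*(z + 1)*(z + 4)*(z + 2)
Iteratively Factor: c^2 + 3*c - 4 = (c + 4)*(c - 1)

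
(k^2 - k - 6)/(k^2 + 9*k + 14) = (k - 3)/(k + 7)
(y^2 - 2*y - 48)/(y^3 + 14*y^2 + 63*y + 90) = (y - 8)/(y^2 + 8*y + 15)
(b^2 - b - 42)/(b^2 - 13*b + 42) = (b + 6)/(b - 6)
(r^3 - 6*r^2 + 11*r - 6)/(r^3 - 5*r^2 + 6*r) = (r - 1)/r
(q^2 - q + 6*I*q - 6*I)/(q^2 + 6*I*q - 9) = (q^2 - q + 6*I*q - 6*I)/(q^2 + 6*I*q - 9)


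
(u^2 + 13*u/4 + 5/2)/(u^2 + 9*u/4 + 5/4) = (u + 2)/(u + 1)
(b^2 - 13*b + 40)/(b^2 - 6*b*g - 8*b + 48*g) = (b - 5)/(b - 6*g)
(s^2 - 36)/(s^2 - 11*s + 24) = (s^2 - 36)/(s^2 - 11*s + 24)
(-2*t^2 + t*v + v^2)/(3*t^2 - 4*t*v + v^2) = (-2*t - v)/(3*t - v)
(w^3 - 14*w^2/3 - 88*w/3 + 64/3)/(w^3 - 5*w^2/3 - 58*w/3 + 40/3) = (w - 8)/(w - 5)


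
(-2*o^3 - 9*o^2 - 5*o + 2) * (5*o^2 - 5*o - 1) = -10*o^5 - 35*o^4 + 22*o^3 + 44*o^2 - 5*o - 2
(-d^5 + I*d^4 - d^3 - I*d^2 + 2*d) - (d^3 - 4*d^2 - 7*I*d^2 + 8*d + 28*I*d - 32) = -d^5 + I*d^4 - 2*d^3 + 4*d^2 + 6*I*d^2 - 6*d - 28*I*d + 32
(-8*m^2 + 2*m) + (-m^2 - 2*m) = -9*m^2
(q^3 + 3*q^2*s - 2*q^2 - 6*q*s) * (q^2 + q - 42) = q^5 + 3*q^4*s - q^4 - 3*q^3*s - 44*q^3 - 132*q^2*s + 84*q^2 + 252*q*s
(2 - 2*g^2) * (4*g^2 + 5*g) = -8*g^4 - 10*g^3 + 8*g^2 + 10*g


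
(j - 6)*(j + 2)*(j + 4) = j^3 - 28*j - 48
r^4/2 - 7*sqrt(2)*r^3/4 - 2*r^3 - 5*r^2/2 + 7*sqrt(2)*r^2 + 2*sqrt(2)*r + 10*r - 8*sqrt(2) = (r/2 + sqrt(2)/2)*(r - 4)*(r - 4*sqrt(2))*(r - sqrt(2)/2)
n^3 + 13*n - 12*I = (n - 3*I)*(n - I)*(n + 4*I)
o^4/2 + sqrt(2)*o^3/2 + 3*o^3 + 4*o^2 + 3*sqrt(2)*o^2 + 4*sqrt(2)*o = o*(o/2 + 1)*(o + 4)*(o + sqrt(2))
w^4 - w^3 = w^3*(w - 1)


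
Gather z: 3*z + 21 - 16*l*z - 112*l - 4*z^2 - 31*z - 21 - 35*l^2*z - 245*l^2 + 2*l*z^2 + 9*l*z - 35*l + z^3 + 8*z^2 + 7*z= -245*l^2 - 147*l + z^3 + z^2*(2*l + 4) + z*(-35*l^2 - 7*l - 21)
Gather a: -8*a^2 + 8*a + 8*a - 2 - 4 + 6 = -8*a^2 + 16*a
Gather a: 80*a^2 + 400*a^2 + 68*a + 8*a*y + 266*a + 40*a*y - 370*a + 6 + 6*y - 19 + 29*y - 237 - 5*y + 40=480*a^2 + a*(48*y - 36) + 30*y - 210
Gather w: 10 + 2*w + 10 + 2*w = 4*w + 20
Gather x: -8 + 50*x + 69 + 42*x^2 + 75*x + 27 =42*x^2 + 125*x + 88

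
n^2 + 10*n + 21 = (n + 3)*(n + 7)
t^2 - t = t*(t - 1)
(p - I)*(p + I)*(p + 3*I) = p^3 + 3*I*p^2 + p + 3*I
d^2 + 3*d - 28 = (d - 4)*(d + 7)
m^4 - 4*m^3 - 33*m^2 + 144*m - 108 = (m - 6)*(m - 3)*(m - 1)*(m + 6)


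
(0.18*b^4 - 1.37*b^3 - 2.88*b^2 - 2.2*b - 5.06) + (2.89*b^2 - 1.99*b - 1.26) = 0.18*b^4 - 1.37*b^3 + 0.0100000000000002*b^2 - 4.19*b - 6.32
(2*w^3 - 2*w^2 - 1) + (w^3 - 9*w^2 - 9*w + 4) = 3*w^3 - 11*w^2 - 9*w + 3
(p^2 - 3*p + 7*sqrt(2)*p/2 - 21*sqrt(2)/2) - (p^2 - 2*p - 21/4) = -p + 7*sqrt(2)*p/2 - 21*sqrt(2)/2 + 21/4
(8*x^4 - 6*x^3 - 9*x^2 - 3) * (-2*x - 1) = -16*x^5 + 4*x^4 + 24*x^3 + 9*x^2 + 6*x + 3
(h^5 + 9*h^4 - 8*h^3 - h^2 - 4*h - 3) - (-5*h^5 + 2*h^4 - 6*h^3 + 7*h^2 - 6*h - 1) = 6*h^5 + 7*h^4 - 2*h^3 - 8*h^2 + 2*h - 2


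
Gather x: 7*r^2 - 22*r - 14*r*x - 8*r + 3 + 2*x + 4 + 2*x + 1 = 7*r^2 - 30*r + x*(4 - 14*r) + 8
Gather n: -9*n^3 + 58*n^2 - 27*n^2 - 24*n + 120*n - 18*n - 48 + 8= -9*n^3 + 31*n^2 + 78*n - 40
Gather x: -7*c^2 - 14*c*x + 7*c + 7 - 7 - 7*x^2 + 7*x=-7*c^2 + 7*c - 7*x^2 + x*(7 - 14*c)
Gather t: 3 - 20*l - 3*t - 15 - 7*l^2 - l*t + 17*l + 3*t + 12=-7*l^2 - l*t - 3*l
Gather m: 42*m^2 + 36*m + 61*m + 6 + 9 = 42*m^2 + 97*m + 15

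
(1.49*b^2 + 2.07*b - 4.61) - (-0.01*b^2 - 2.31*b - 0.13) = 1.5*b^2 + 4.38*b - 4.48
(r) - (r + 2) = -2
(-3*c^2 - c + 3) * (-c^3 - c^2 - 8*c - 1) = 3*c^5 + 4*c^4 + 22*c^3 + 8*c^2 - 23*c - 3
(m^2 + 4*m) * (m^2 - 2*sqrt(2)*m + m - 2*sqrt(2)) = m^4 - 2*sqrt(2)*m^3 + 5*m^3 - 10*sqrt(2)*m^2 + 4*m^2 - 8*sqrt(2)*m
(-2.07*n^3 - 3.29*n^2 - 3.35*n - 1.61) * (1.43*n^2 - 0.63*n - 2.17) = -2.9601*n^5 - 3.4006*n^4 + 1.7741*n^3 + 6.9475*n^2 + 8.2838*n + 3.4937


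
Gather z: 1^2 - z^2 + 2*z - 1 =-z^2 + 2*z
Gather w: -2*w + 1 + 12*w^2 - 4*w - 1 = 12*w^2 - 6*w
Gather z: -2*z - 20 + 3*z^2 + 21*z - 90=3*z^2 + 19*z - 110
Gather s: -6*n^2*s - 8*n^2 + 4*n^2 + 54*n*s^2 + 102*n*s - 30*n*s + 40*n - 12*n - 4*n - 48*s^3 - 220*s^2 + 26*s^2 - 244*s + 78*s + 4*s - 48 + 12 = -4*n^2 + 24*n - 48*s^3 + s^2*(54*n - 194) + s*(-6*n^2 + 72*n - 162) - 36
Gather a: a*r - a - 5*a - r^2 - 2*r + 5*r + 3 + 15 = a*(r - 6) - r^2 + 3*r + 18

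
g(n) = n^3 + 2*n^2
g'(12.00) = 480.00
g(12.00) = 2016.00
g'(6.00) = 132.00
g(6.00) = 288.00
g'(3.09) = 41.00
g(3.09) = 48.60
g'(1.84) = 17.52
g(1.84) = 13.00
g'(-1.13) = -0.69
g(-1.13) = 1.11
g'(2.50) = 28.75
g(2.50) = 28.12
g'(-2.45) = 8.21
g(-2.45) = -2.70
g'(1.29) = 10.15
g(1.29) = 5.47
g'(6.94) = 172.25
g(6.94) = 430.58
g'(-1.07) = -0.85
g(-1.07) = 1.06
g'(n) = 3*n^2 + 4*n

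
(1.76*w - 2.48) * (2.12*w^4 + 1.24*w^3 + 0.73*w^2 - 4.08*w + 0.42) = 3.7312*w^5 - 3.0752*w^4 - 1.7904*w^3 - 8.9912*w^2 + 10.8576*w - 1.0416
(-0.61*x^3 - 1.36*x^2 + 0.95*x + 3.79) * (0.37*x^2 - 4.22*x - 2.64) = -0.2257*x^5 + 2.071*x^4 + 7.7011*x^3 + 0.983700000000001*x^2 - 18.5018*x - 10.0056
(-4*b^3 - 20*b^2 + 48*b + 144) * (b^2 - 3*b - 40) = -4*b^5 - 8*b^4 + 268*b^3 + 800*b^2 - 2352*b - 5760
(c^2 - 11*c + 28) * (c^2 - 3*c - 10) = c^4 - 14*c^3 + 51*c^2 + 26*c - 280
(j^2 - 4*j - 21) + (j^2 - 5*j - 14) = 2*j^2 - 9*j - 35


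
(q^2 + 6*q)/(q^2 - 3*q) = (q + 6)/(q - 3)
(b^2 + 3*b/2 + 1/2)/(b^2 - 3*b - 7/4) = 2*(b + 1)/(2*b - 7)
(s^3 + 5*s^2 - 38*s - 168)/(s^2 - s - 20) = (s^2 + s - 42)/(s - 5)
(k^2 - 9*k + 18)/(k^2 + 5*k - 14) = (k^2 - 9*k + 18)/(k^2 + 5*k - 14)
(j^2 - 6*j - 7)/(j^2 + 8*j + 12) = (j^2 - 6*j - 7)/(j^2 + 8*j + 12)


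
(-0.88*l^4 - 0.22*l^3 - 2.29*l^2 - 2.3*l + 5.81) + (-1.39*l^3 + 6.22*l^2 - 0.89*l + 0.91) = -0.88*l^4 - 1.61*l^3 + 3.93*l^2 - 3.19*l + 6.72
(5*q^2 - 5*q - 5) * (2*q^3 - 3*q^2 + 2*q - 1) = 10*q^5 - 25*q^4 + 15*q^3 - 5*q + 5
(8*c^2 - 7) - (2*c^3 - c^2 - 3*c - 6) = -2*c^3 + 9*c^2 + 3*c - 1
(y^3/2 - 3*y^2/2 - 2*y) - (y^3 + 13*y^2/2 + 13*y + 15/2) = -y^3/2 - 8*y^2 - 15*y - 15/2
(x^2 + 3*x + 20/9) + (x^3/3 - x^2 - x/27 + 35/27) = x^3/3 + 80*x/27 + 95/27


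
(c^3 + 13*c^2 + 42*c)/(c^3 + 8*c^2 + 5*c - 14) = c*(c + 6)/(c^2 + c - 2)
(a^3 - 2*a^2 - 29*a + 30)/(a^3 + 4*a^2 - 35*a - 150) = (a - 1)/(a + 5)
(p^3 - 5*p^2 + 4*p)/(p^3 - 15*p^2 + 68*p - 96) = p*(p - 1)/(p^2 - 11*p + 24)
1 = 1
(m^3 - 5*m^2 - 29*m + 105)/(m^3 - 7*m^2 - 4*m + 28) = (m^2 + 2*m - 15)/(m^2 - 4)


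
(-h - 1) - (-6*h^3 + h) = 6*h^3 - 2*h - 1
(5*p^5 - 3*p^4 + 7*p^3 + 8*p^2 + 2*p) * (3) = 15*p^5 - 9*p^4 + 21*p^3 + 24*p^2 + 6*p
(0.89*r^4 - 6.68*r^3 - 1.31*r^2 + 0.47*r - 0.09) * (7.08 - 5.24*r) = -4.6636*r^5 + 41.3044*r^4 - 40.43*r^3 - 11.7376*r^2 + 3.7992*r - 0.6372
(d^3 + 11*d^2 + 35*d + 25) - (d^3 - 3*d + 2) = 11*d^2 + 38*d + 23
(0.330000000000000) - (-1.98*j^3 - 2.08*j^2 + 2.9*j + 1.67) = 1.98*j^3 + 2.08*j^2 - 2.9*j - 1.34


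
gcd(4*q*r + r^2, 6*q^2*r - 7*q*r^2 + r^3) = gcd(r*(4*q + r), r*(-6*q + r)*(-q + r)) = r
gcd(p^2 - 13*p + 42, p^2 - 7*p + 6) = p - 6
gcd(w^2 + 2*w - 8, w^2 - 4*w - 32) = w + 4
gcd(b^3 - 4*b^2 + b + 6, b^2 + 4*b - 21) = b - 3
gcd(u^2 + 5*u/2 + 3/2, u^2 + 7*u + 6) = u + 1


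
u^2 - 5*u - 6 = (u - 6)*(u + 1)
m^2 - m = m*(m - 1)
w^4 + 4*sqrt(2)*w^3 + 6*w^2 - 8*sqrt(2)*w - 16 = (w - sqrt(2))*(w + sqrt(2))*(w + 2*sqrt(2))^2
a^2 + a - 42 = (a - 6)*(a + 7)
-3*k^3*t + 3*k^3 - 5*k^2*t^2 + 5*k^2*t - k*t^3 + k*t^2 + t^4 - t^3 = (-3*k + t)*(k + t)^2*(t - 1)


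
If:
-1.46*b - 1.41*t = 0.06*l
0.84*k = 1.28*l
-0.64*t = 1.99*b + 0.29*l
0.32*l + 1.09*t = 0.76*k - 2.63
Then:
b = -0.79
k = 6.06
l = 3.98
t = 0.65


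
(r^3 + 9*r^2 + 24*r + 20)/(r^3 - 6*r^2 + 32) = (r^2 + 7*r + 10)/(r^2 - 8*r + 16)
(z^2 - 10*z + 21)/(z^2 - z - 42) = (z - 3)/(z + 6)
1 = 1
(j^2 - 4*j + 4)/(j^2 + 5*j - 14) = (j - 2)/(j + 7)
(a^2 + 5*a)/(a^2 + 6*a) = (a + 5)/(a + 6)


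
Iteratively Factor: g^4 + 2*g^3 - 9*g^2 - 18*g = (g - 3)*(g^3 + 5*g^2 + 6*g) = (g - 3)*(g + 2)*(g^2 + 3*g) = g*(g - 3)*(g + 2)*(g + 3)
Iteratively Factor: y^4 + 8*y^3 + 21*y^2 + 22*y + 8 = (y + 2)*(y^3 + 6*y^2 + 9*y + 4) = (y + 2)*(y + 4)*(y^2 + 2*y + 1) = (y + 1)*(y + 2)*(y + 4)*(y + 1)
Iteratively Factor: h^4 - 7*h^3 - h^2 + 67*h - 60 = (h - 1)*(h^3 - 6*h^2 - 7*h + 60) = (h - 1)*(h + 3)*(h^2 - 9*h + 20) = (h - 4)*(h - 1)*(h + 3)*(h - 5)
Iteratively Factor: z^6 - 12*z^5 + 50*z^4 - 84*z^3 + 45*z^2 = (z)*(z^5 - 12*z^4 + 50*z^3 - 84*z^2 + 45*z) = z*(z - 3)*(z^4 - 9*z^3 + 23*z^2 - 15*z) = z*(z - 5)*(z - 3)*(z^3 - 4*z^2 + 3*z) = z^2*(z - 5)*(z - 3)*(z^2 - 4*z + 3) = z^2*(z - 5)*(z - 3)*(z - 1)*(z - 3)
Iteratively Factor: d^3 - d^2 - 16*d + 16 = (d - 4)*(d^2 + 3*d - 4) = (d - 4)*(d + 4)*(d - 1)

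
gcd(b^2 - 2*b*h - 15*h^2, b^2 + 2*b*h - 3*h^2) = b + 3*h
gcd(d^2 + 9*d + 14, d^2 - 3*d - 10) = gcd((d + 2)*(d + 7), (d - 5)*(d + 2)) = d + 2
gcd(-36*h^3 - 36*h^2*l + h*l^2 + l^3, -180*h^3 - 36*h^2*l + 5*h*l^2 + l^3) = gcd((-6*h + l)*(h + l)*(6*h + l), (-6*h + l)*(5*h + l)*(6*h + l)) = 36*h^2 - l^2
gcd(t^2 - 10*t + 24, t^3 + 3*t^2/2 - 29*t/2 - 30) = t - 4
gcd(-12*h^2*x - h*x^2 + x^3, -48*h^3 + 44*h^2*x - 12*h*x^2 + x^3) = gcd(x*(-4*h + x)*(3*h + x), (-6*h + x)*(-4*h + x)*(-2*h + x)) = -4*h + x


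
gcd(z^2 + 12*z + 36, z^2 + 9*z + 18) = z + 6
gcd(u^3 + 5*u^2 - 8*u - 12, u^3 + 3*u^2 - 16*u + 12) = u^2 + 4*u - 12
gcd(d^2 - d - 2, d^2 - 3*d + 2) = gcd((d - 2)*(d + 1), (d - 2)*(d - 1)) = d - 2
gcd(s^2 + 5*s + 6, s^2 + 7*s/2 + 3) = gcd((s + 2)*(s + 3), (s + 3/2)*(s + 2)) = s + 2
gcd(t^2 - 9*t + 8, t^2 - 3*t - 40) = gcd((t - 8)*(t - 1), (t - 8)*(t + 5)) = t - 8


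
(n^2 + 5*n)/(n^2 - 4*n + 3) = n*(n + 5)/(n^2 - 4*n + 3)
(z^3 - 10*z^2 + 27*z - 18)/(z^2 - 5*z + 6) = (z^2 - 7*z + 6)/(z - 2)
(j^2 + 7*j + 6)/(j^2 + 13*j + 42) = (j + 1)/(j + 7)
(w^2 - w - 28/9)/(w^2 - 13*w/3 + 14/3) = (w + 4/3)/(w - 2)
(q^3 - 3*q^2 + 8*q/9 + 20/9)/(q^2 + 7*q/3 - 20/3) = (3*q^2 - 4*q - 4)/(3*(q + 4))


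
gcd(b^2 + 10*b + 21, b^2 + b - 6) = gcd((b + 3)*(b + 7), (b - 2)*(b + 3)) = b + 3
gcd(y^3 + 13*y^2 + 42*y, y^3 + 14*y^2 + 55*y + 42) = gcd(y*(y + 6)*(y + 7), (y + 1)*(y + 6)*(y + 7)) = y^2 + 13*y + 42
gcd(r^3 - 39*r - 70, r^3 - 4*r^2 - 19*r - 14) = r^2 - 5*r - 14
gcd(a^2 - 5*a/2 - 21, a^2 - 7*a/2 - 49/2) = a + 7/2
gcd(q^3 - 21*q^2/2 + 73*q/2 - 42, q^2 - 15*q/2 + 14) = q^2 - 15*q/2 + 14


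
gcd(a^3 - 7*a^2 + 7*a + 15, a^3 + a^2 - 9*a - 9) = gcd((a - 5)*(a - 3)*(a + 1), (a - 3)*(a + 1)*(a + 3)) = a^2 - 2*a - 3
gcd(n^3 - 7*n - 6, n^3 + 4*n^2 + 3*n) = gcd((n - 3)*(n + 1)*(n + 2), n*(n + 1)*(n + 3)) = n + 1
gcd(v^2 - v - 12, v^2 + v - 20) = v - 4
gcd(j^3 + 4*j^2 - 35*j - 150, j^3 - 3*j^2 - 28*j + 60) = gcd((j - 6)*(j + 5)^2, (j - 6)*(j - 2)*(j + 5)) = j^2 - j - 30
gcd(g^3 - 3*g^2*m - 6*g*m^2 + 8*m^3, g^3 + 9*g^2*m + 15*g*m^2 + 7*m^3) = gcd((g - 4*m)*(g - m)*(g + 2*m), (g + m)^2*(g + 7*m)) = 1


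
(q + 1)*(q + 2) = q^2 + 3*q + 2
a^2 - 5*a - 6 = (a - 6)*(a + 1)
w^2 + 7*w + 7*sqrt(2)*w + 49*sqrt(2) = (w + 7)*(w + 7*sqrt(2))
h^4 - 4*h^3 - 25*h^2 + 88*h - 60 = (h - 6)*(h - 2)*(h - 1)*(h + 5)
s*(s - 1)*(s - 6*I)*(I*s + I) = I*s^4 + 6*s^3 - I*s^2 - 6*s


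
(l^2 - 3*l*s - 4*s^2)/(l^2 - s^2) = (-l + 4*s)/(-l + s)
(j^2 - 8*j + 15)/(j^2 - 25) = (j - 3)/(j + 5)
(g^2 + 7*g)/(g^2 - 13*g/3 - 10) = 3*g*(g + 7)/(3*g^2 - 13*g - 30)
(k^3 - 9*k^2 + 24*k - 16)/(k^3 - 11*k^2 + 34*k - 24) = (k - 4)/(k - 6)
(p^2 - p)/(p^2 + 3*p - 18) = p*(p - 1)/(p^2 + 3*p - 18)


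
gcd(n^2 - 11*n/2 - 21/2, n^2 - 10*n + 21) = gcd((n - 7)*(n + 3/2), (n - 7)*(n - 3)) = n - 7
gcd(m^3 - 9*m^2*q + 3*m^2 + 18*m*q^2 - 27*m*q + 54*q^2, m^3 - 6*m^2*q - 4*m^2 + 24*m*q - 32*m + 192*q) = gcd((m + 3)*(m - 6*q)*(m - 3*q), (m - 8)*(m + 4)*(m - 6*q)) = -m + 6*q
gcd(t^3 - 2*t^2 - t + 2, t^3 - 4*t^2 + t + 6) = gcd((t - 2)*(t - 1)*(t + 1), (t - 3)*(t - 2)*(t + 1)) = t^2 - t - 2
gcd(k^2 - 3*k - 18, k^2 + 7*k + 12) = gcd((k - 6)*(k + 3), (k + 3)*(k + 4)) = k + 3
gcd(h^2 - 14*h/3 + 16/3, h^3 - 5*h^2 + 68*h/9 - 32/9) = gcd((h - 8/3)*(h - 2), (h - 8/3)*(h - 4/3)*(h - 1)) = h - 8/3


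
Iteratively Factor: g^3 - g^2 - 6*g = (g - 3)*(g^2 + 2*g) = (g - 3)*(g + 2)*(g)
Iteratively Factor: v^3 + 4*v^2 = (v)*(v^2 + 4*v) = v*(v + 4)*(v)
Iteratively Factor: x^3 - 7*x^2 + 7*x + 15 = (x - 3)*(x^2 - 4*x - 5) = (x - 5)*(x - 3)*(x + 1)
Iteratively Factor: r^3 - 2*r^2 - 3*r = (r)*(r^2 - 2*r - 3) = r*(r - 3)*(r + 1)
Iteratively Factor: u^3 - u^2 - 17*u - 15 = (u - 5)*(u^2 + 4*u + 3) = (u - 5)*(u + 1)*(u + 3)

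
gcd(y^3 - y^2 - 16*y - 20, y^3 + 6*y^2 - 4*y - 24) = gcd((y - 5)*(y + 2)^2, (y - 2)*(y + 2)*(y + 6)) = y + 2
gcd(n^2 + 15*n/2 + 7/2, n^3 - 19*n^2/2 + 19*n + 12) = n + 1/2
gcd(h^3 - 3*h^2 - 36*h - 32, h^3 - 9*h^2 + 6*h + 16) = h^2 - 7*h - 8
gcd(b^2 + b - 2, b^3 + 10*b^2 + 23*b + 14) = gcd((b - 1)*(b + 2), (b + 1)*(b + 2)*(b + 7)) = b + 2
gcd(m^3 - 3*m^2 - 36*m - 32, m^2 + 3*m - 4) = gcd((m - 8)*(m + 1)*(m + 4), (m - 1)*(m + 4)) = m + 4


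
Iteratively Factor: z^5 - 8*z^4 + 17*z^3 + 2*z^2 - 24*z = (z - 3)*(z^4 - 5*z^3 + 2*z^2 + 8*z) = (z - 3)*(z - 2)*(z^3 - 3*z^2 - 4*z) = z*(z - 3)*(z - 2)*(z^2 - 3*z - 4) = z*(z - 3)*(z - 2)*(z + 1)*(z - 4)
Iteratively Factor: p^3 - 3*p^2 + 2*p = (p)*(p^2 - 3*p + 2) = p*(p - 2)*(p - 1)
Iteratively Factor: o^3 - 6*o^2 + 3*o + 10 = (o - 2)*(o^2 - 4*o - 5) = (o - 2)*(o + 1)*(o - 5)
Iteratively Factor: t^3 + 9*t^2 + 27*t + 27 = (t + 3)*(t^2 + 6*t + 9) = (t + 3)^2*(t + 3)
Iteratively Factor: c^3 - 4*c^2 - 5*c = (c - 5)*(c^2 + c) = c*(c - 5)*(c + 1)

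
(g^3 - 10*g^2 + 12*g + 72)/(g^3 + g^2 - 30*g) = (g^3 - 10*g^2 + 12*g + 72)/(g*(g^2 + g - 30))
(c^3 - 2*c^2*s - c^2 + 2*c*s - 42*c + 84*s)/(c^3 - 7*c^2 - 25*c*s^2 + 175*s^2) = (-c^2 + 2*c*s - 6*c + 12*s)/(-c^2 + 25*s^2)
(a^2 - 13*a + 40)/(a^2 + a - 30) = (a - 8)/(a + 6)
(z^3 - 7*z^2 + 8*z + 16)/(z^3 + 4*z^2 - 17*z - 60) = (z^2 - 3*z - 4)/(z^2 + 8*z + 15)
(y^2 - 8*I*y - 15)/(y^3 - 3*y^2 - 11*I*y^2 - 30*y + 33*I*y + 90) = (y - 3*I)/(y^2 + y*(-3 - 6*I) + 18*I)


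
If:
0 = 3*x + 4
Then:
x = -4/3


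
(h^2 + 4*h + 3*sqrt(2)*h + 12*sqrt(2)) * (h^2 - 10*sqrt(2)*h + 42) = h^4 - 7*sqrt(2)*h^3 + 4*h^3 - 28*sqrt(2)*h^2 - 18*h^2 - 72*h + 126*sqrt(2)*h + 504*sqrt(2)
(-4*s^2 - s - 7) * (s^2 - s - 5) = -4*s^4 + 3*s^3 + 14*s^2 + 12*s + 35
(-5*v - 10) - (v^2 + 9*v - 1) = -v^2 - 14*v - 9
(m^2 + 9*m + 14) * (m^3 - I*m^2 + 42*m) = m^5 + 9*m^4 - I*m^4 + 56*m^3 - 9*I*m^3 + 378*m^2 - 14*I*m^2 + 588*m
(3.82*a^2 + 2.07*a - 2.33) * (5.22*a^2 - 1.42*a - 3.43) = 19.9404*a^4 + 5.381*a^3 - 28.2046*a^2 - 3.7915*a + 7.9919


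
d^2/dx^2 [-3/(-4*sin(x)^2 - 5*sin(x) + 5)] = 3*(-64*sin(x)^4 - 60*sin(x)^3 - 9*sin(x)^2 + 95*sin(x) + 90)/(4*sin(x)^2 + 5*sin(x) - 5)^3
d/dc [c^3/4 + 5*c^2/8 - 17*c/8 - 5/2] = 3*c^2/4 + 5*c/4 - 17/8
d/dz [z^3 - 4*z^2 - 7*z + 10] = 3*z^2 - 8*z - 7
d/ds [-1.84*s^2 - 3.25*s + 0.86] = -3.68*s - 3.25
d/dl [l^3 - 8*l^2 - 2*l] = 3*l^2 - 16*l - 2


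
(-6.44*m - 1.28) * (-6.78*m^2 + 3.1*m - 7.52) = 43.6632*m^3 - 11.2856*m^2 + 44.4608*m + 9.6256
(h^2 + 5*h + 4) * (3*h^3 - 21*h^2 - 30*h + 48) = 3*h^5 - 6*h^4 - 123*h^3 - 186*h^2 + 120*h + 192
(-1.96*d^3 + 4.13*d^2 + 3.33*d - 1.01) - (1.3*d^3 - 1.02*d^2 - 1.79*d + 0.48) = -3.26*d^3 + 5.15*d^2 + 5.12*d - 1.49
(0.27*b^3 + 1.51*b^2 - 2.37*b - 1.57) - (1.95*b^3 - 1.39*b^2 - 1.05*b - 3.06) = -1.68*b^3 + 2.9*b^2 - 1.32*b + 1.49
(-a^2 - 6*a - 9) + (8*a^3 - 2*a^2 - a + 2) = 8*a^3 - 3*a^2 - 7*a - 7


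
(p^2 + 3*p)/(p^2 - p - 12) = p/(p - 4)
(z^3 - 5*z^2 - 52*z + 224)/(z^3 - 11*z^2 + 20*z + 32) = (z + 7)/(z + 1)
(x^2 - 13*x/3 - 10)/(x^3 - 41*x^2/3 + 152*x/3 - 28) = (3*x + 5)/(3*x^2 - 23*x + 14)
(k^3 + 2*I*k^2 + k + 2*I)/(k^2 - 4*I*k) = (k^3 + 2*I*k^2 + k + 2*I)/(k*(k - 4*I))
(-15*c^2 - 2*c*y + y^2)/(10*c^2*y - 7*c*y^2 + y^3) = (3*c + y)/(y*(-2*c + y))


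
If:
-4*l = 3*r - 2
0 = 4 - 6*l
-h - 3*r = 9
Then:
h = -25/3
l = 2/3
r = -2/9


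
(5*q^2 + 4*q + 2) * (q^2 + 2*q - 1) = 5*q^4 + 14*q^3 + 5*q^2 - 2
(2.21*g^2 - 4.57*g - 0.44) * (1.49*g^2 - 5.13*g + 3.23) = 3.2929*g^4 - 18.1466*g^3 + 29.9268*g^2 - 12.5039*g - 1.4212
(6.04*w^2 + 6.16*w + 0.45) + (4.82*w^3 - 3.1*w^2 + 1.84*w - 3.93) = 4.82*w^3 + 2.94*w^2 + 8.0*w - 3.48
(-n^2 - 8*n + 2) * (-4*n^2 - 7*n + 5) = 4*n^4 + 39*n^3 + 43*n^2 - 54*n + 10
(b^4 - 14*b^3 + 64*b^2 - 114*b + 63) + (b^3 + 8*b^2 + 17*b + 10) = b^4 - 13*b^3 + 72*b^2 - 97*b + 73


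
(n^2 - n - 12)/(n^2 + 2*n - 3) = (n - 4)/(n - 1)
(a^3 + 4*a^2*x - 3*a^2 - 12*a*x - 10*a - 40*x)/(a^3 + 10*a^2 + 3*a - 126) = (a^3 + 4*a^2*x - 3*a^2 - 12*a*x - 10*a - 40*x)/(a^3 + 10*a^2 + 3*a - 126)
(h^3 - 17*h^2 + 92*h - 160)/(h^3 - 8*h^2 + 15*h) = (h^2 - 12*h + 32)/(h*(h - 3))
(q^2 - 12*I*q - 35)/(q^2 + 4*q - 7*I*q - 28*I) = (q - 5*I)/(q + 4)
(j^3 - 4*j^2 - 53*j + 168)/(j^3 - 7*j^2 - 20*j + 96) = (j + 7)/(j + 4)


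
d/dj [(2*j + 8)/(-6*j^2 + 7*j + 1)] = 6*(2*j^2 + 16*j - 9)/(36*j^4 - 84*j^3 + 37*j^2 + 14*j + 1)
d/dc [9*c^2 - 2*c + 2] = 18*c - 2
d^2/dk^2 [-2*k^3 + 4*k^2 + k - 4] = 8 - 12*k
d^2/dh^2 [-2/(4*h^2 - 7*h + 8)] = 4*(16*h^2 - 28*h - (8*h - 7)^2 + 32)/(4*h^2 - 7*h + 8)^3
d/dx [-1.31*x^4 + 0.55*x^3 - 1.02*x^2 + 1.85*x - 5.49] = -5.24*x^3 + 1.65*x^2 - 2.04*x + 1.85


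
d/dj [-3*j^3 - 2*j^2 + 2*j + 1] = -9*j^2 - 4*j + 2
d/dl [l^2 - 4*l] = 2*l - 4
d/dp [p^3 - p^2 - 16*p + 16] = 3*p^2 - 2*p - 16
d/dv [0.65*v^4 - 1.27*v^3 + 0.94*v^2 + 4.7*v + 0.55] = 2.6*v^3 - 3.81*v^2 + 1.88*v + 4.7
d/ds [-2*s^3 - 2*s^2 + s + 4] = -6*s^2 - 4*s + 1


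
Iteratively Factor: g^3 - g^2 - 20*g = (g + 4)*(g^2 - 5*g) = (g - 5)*(g + 4)*(g)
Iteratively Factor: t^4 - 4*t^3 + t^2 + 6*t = (t - 3)*(t^3 - t^2 - 2*t) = t*(t - 3)*(t^2 - t - 2) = t*(t - 3)*(t + 1)*(t - 2)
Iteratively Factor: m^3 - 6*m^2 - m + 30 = (m + 2)*(m^2 - 8*m + 15) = (m - 3)*(m + 2)*(m - 5)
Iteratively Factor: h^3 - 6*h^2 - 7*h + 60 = (h + 3)*(h^2 - 9*h + 20) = (h - 5)*(h + 3)*(h - 4)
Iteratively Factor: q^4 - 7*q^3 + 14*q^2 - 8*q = (q)*(q^3 - 7*q^2 + 14*q - 8) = q*(q - 1)*(q^2 - 6*q + 8) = q*(q - 4)*(q - 1)*(q - 2)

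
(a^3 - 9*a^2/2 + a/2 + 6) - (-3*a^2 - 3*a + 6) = a^3 - 3*a^2/2 + 7*a/2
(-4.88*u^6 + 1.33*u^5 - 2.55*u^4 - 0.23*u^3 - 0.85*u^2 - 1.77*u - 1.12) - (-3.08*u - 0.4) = -4.88*u^6 + 1.33*u^5 - 2.55*u^4 - 0.23*u^3 - 0.85*u^2 + 1.31*u - 0.72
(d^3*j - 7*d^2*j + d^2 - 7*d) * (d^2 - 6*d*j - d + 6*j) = d^5*j - 6*d^4*j^2 - 8*d^4*j + d^4 + 48*d^3*j^2 + d^3*j - 8*d^3 - 42*d^2*j^2 + 48*d^2*j + 7*d^2 - 42*d*j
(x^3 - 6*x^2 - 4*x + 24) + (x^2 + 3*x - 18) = x^3 - 5*x^2 - x + 6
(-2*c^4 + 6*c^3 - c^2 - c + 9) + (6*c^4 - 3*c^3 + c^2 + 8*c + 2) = 4*c^4 + 3*c^3 + 7*c + 11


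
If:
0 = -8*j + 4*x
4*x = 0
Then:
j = 0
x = 0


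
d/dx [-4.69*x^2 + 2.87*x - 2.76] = 2.87 - 9.38*x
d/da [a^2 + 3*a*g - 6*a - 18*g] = 2*a + 3*g - 6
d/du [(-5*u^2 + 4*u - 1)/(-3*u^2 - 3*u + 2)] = (27*u^2 - 26*u + 5)/(9*u^4 + 18*u^3 - 3*u^2 - 12*u + 4)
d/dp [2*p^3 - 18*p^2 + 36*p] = 6*p^2 - 36*p + 36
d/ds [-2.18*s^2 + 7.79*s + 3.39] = 7.79 - 4.36*s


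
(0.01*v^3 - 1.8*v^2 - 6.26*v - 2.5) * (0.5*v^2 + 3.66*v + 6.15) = 0.005*v^5 - 0.8634*v^4 - 9.6565*v^3 - 35.2316*v^2 - 47.649*v - 15.375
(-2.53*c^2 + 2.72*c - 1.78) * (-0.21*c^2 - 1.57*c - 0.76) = 0.5313*c^4 + 3.4009*c^3 - 1.9738*c^2 + 0.7274*c + 1.3528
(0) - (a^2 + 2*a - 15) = -a^2 - 2*a + 15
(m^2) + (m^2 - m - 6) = 2*m^2 - m - 6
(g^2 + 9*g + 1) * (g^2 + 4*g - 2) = g^4 + 13*g^3 + 35*g^2 - 14*g - 2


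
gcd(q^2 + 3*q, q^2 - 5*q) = q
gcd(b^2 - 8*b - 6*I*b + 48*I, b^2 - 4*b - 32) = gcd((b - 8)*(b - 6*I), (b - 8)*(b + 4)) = b - 8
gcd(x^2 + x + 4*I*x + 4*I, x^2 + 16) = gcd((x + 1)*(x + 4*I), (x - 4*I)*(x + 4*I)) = x + 4*I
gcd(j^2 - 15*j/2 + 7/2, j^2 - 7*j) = j - 7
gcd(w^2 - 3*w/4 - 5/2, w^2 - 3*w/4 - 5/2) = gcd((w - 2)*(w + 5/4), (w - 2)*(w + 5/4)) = w^2 - 3*w/4 - 5/2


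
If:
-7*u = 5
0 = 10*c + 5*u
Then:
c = 5/14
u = -5/7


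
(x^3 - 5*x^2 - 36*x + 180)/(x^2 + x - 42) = (x^2 + x - 30)/(x + 7)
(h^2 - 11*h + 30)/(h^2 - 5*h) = (h - 6)/h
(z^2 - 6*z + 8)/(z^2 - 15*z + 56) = (z^2 - 6*z + 8)/(z^2 - 15*z + 56)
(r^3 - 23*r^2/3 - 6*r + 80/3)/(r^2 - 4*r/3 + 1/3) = (3*r^3 - 23*r^2 - 18*r + 80)/(3*r^2 - 4*r + 1)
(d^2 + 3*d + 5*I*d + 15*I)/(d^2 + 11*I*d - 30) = (d + 3)/(d + 6*I)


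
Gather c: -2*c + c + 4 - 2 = 2 - c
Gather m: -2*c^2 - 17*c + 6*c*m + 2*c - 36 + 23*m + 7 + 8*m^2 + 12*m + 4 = -2*c^2 - 15*c + 8*m^2 + m*(6*c + 35) - 25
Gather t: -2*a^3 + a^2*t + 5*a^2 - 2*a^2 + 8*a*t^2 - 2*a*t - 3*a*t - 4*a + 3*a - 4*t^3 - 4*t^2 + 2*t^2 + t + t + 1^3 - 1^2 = -2*a^3 + 3*a^2 - a - 4*t^3 + t^2*(8*a - 2) + t*(a^2 - 5*a + 2)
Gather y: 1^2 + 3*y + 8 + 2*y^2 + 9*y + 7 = 2*y^2 + 12*y + 16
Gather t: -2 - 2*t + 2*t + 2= 0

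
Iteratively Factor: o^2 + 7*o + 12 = (o + 4)*(o + 3)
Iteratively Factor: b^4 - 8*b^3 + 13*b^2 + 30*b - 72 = (b - 4)*(b^3 - 4*b^2 - 3*b + 18) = (b - 4)*(b + 2)*(b^2 - 6*b + 9) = (b - 4)*(b - 3)*(b + 2)*(b - 3)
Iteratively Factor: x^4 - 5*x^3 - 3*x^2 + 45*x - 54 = (x - 2)*(x^3 - 3*x^2 - 9*x + 27) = (x - 2)*(x + 3)*(x^2 - 6*x + 9) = (x - 3)*(x - 2)*(x + 3)*(x - 3)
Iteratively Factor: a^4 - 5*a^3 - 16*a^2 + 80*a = (a - 4)*(a^3 - a^2 - 20*a) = (a - 4)*(a + 4)*(a^2 - 5*a) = a*(a - 4)*(a + 4)*(a - 5)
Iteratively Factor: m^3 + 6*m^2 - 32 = (m - 2)*(m^2 + 8*m + 16) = (m - 2)*(m + 4)*(m + 4)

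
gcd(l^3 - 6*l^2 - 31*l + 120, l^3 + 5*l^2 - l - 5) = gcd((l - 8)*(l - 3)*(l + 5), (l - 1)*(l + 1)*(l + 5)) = l + 5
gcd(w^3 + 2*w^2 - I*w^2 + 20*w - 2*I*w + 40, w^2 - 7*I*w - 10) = w - 5*I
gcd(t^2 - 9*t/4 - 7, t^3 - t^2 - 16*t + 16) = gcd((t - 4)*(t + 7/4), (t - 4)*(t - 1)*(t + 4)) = t - 4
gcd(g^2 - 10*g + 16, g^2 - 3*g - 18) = 1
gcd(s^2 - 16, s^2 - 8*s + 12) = 1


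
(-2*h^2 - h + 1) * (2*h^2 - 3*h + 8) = -4*h^4 + 4*h^3 - 11*h^2 - 11*h + 8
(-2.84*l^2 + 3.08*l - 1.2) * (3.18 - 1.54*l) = 4.3736*l^3 - 13.7744*l^2 + 11.6424*l - 3.816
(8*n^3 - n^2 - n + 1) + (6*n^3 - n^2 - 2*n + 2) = 14*n^3 - 2*n^2 - 3*n + 3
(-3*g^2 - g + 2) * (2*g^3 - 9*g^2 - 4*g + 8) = -6*g^5 + 25*g^4 + 25*g^3 - 38*g^2 - 16*g + 16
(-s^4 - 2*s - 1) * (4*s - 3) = -4*s^5 + 3*s^4 - 8*s^2 + 2*s + 3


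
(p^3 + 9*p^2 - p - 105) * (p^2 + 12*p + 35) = p^5 + 21*p^4 + 142*p^3 + 198*p^2 - 1295*p - 3675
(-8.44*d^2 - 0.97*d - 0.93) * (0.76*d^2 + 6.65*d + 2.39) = -6.4144*d^4 - 56.8632*d^3 - 27.3289*d^2 - 8.5028*d - 2.2227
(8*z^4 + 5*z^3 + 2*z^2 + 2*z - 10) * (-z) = -8*z^5 - 5*z^4 - 2*z^3 - 2*z^2 + 10*z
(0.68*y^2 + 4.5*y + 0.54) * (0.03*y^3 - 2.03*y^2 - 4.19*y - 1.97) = 0.0204*y^5 - 1.2454*y^4 - 11.968*y^3 - 21.2908*y^2 - 11.1276*y - 1.0638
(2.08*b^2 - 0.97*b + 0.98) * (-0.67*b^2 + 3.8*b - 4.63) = -1.3936*b^4 + 8.5539*b^3 - 13.973*b^2 + 8.2151*b - 4.5374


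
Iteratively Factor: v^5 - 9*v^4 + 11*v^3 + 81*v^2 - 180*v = (v - 3)*(v^4 - 6*v^3 - 7*v^2 + 60*v) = (v - 5)*(v - 3)*(v^3 - v^2 - 12*v) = (v - 5)*(v - 4)*(v - 3)*(v^2 + 3*v) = v*(v - 5)*(v - 4)*(v - 3)*(v + 3)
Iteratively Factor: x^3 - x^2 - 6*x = (x + 2)*(x^2 - 3*x) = x*(x + 2)*(x - 3)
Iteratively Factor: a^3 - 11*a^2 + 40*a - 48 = (a - 3)*(a^2 - 8*a + 16) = (a - 4)*(a - 3)*(a - 4)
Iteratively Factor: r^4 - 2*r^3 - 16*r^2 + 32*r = (r - 2)*(r^3 - 16*r) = r*(r - 2)*(r^2 - 16) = r*(r - 2)*(r + 4)*(r - 4)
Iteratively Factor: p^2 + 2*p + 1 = (p + 1)*(p + 1)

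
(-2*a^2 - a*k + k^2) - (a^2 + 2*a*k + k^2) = -3*a^2 - 3*a*k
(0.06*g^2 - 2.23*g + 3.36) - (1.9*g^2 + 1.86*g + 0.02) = -1.84*g^2 - 4.09*g + 3.34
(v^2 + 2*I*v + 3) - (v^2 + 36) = 2*I*v - 33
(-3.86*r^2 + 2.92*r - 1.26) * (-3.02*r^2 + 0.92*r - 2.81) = 11.6572*r^4 - 12.3696*r^3 + 17.3382*r^2 - 9.3644*r + 3.5406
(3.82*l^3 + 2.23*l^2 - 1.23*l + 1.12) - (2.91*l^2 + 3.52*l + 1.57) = 3.82*l^3 - 0.68*l^2 - 4.75*l - 0.45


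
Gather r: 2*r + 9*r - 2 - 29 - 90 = 11*r - 121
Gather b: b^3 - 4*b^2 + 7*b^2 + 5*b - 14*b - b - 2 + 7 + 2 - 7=b^3 + 3*b^2 - 10*b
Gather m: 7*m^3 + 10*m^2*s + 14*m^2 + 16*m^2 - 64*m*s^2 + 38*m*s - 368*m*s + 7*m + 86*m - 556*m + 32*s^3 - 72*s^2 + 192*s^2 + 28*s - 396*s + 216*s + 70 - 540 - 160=7*m^3 + m^2*(10*s + 30) + m*(-64*s^2 - 330*s - 463) + 32*s^3 + 120*s^2 - 152*s - 630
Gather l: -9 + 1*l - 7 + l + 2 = 2*l - 14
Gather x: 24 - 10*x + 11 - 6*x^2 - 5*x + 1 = -6*x^2 - 15*x + 36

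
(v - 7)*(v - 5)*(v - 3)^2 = v^4 - 18*v^3 + 116*v^2 - 318*v + 315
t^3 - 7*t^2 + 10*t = t*(t - 5)*(t - 2)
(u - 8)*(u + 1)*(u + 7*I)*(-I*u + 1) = -I*u^4 + 8*u^3 + 7*I*u^3 - 56*u^2 + 15*I*u^2 - 64*u - 49*I*u - 56*I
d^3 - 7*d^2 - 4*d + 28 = (d - 7)*(d - 2)*(d + 2)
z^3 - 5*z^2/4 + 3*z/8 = z*(z - 3/4)*(z - 1/2)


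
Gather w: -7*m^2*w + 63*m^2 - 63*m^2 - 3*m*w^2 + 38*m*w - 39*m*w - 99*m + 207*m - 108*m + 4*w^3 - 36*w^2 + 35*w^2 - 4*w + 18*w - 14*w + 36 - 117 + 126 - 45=4*w^3 + w^2*(-3*m - 1) + w*(-7*m^2 - m)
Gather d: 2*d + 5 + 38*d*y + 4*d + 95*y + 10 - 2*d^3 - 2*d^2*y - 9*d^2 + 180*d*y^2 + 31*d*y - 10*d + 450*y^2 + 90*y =-2*d^3 + d^2*(-2*y - 9) + d*(180*y^2 + 69*y - 4) + 450*y^2 + 185*y + 15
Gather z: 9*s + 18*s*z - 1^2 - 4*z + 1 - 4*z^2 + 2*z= 9*s - 4*z^2 + z*(18*s - 2)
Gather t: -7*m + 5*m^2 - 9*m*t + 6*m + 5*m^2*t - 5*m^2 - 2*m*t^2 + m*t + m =-2*m*t^2 + t*(5*m^2 - 8*m)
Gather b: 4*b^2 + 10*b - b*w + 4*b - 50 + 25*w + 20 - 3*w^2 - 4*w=4*b^2 + b*(14 - w) - 3*w^2 + 21*w - 30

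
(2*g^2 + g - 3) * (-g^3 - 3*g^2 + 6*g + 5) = -2*g^5 - 7*g^4 + 12*g^3 + 25*g^2 - 13*g - 15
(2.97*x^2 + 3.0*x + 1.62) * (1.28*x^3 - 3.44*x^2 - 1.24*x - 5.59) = 3.8016*x^5 - 6.3768*x^4 - 11.9292*x^3 - 25.8951*x^2 - 18.7788*x - 9.0558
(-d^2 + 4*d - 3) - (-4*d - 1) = -d^2 + 8*d - 2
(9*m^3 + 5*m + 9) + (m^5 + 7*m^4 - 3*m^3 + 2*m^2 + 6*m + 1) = m^5 + 7*m^4 + 6*m^3 + 2*m^2 + 11*m + 10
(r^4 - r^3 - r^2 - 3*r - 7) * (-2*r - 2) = -2*r^5 + 4*r^3 + 8*r^2 + 20*r + 14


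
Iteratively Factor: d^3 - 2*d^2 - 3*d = (d)*(d^2 - 2*d - 3) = d*(d - 3)*(d + 1)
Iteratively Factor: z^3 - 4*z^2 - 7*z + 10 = (z + 2)*(z^2 - 6*z + 5) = (z - 5)*(z + 2)*(z - 1)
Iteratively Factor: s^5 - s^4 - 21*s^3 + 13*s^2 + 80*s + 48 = (s - 3)*(s^4 + 2*s^3 - 15*s^2 - 32*s - 16) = (s - 3)*(s + 1)*(s^3 + s^2 - 16*s - 16) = (s - 4)*(s - 3)*(s + 1)*(s^2 + 5*s + 4) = (s - 4)*(s - 3)*(s + 1)^2*(s + 4)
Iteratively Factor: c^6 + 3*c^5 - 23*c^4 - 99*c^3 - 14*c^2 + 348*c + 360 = (c + 2)*(c^5 + c^4 - 25*c^3 - 49*c^2 + 84*c + 180) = (c + 2)*(c + 3)*(c^4 - 2*c^3 - 19*c^2 + 8*c + 60) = (c + 2)*(c + 3)^2*(c^3 - 5*c^2 - 4*c + 20) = (c - 5)*(c + 2)*(c + 3)^2*(c^2 - 4) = (c - 5)*(c - 2)*(c + 2)*(c + 3)^2*(c + 2)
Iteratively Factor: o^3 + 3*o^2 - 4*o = (o)*(o^2 + 3*o - 4) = o*(o - 1)*(o + 4)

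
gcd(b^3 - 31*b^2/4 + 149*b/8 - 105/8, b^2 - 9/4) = 1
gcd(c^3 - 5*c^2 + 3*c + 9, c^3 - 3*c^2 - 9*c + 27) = c^2 - 6*c + 9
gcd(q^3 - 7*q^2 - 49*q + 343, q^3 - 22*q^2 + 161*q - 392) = q^2 - 14*q + 49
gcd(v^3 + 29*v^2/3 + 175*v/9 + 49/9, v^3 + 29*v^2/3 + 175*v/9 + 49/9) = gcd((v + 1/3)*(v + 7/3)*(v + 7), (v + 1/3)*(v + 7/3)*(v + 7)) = v^3 + 29*v^2/3 + 175*v/9 + 49/9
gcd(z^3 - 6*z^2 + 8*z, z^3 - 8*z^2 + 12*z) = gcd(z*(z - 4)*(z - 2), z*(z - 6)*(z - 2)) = z^2 - 2*z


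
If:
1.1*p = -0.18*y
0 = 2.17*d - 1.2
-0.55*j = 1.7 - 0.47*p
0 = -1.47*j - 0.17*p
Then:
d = 0.55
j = -0.37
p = 3.19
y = -19.47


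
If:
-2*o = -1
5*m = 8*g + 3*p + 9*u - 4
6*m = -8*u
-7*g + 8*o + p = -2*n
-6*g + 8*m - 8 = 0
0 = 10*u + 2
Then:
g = -44/45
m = 4/15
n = -2137/270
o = 1/2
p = 673/135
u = -1/5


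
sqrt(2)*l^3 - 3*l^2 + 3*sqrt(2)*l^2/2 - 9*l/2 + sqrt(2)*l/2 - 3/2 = (l + 1)*(l - 3*sqrt(2)/2)*(sqrt(2)*l + sqrt(2)/2)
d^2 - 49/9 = (d - 7/3)*(d + 7/3)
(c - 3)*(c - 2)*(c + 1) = c^3 - 4*c^2 + c + 6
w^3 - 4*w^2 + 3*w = w*(w - 3)*(w - 1)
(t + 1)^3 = t^3 + 3*t^2 + 3*t + 1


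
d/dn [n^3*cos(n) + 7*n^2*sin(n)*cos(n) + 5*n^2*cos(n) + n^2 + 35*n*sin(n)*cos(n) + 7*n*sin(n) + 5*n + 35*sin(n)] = -n^3*sin(n) - 5*n^2*sin(n) + 3*n^2*cos(n) + 7*n^2*cos(2*n) + 7*n*sin(2*n) + 17*n*cos(n) + 35*n*cos(2*n) + 2*n + 7*sin(n) + 35*sin(2*n)/2 + 35*cos(n) + 5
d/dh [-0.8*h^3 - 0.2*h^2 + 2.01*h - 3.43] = -2.4*h^2 - 0.4*h + 2.01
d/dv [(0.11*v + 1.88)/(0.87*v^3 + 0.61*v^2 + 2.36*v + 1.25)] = (0.0957*v^3 + 0.0671*v^2 + 0.2596*v - (0.11*v + 1.88)*(2.61*v^2 + 1.22*v + 2.36) + 0.1375)/(0.87*v^3 + 0.61*v^2 + 2.36*v + 1.25)^2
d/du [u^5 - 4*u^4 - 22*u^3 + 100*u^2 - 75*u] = 5*u^4 - 16*u^3 - 66*u^2 + 200*u - 75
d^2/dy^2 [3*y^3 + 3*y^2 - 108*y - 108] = 18*y + 6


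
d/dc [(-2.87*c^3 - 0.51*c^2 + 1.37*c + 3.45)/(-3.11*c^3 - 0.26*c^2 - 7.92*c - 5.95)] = (-3.5527136788005e-15*c^5 - 0.8399*c^4 + 53.9822*c^3 + 87.8134*c^2 + 7.863*c + 19.1725)/(9.6721*c^6 + 1.6172*c^5 + 49.33*c^4 + 41.1274*c^3 + 65.8204*c^2 + 94.248*c + 35.4025)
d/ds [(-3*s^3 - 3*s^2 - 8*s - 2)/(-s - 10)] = 3*(2*s^3 + 31*s^2 + 20*s + 26)/(s^2 + 20*s + 100)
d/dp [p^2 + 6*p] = 2*p + 6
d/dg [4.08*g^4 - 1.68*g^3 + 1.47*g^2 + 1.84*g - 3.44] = 16.32*g^3 - 5.04*g^2 + 2.94*g + 1.84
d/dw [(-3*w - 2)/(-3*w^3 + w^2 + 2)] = (9*w^3 - 3*w^2 - w*(3*w + 2)*(9*w - 2) - 6)/(-3*w^3 + w^2 + 2)^2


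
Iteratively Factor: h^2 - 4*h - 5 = (h + 1)*(h - 5)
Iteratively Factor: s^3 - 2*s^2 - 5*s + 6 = (s - 1)*(s^2 - s - 6) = (s - 1)*(s + 2)*(s - 3)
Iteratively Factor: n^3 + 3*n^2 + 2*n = (n + 1)*(n^2 + 2*n) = (n + 1)*(n + 2)*(n)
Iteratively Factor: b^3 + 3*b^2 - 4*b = (b - 1)*(b^2 + 4*b) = (b - 1)*(b + 4)*(b)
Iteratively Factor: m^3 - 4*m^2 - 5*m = (m + 1)*(m^2 - 5*m) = (m - 5)*(m + 1)*(m)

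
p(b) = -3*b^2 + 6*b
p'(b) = 6 - 6*b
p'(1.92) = -5.52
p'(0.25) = 4.50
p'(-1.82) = 16.92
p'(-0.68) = 10.08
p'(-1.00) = 12.00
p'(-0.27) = 7.62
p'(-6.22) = 43.32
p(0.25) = 1.31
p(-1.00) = -9.00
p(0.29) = 1.49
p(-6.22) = -153.39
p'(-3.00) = 24.00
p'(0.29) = 4.26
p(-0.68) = -5.47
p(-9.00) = -297.00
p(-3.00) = -45.00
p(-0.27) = -1.84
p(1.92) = 0.46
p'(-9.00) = 60.00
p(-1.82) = -20.86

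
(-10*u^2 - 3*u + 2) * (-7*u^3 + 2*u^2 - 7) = 70*u^5 + u^4 - 20*u^3 + 74*u^2 + 21*u - 14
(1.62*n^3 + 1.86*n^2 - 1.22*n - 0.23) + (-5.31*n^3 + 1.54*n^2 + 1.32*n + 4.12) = -3.69*n^3 + 3.4*n^2 + 0.1*n + 3.89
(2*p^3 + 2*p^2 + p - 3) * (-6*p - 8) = -12*p^4 - 28*p^3 - 22*p^2 + 10*p + 24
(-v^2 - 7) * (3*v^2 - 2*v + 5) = -3*v^4 + 2*v^3 - 26*v^2 + 14*v - 35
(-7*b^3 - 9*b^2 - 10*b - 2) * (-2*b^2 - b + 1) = 14*b^5 + 25*b^4 + 22*b^3 + 5*b^2 - 8*b - 2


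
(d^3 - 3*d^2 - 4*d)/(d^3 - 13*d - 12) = d/(d + 3)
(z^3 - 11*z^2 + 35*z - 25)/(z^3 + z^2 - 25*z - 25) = (z^2 - 6*z + 5)/(z^2 + 6*z + 5)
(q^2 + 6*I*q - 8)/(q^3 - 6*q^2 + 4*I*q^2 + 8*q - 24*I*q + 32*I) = (q + 2*I)/(q^2 - 6*q + 8)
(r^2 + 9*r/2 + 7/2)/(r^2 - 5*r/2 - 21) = (r + 1)/(r - 6)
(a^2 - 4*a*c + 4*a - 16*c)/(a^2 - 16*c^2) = (a + 4)/(a + 4*c)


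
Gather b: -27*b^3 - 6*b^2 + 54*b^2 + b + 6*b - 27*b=-27*b^3 + 48*b^2 - 20*b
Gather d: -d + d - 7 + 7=0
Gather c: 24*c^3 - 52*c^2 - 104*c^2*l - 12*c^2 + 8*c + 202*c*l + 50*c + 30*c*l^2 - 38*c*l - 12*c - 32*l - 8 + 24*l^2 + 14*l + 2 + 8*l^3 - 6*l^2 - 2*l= 24*c^3 + c^2*(-104*l - 64) + c*(30*l^2 + 164*l + 46) + 8*l^3 + 18*l^2 - 20*l - 6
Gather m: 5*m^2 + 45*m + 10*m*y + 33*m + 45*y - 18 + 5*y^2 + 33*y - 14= 5*m^2 + m*(10*y + 78) + 5*y^2 + 78*y - 32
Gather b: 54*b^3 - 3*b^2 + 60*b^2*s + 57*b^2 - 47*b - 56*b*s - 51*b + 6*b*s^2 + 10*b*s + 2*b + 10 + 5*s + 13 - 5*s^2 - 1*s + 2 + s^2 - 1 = 54*b^3 + b^2*(60*s + 54) + b*(6*s^2 - 46*s - 96) - 4*s^2 + 4*s + 24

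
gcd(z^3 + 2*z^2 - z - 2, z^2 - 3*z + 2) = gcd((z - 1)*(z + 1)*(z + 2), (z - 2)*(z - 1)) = z - 1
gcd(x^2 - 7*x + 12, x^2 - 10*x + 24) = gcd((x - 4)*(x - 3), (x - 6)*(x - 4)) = x - 4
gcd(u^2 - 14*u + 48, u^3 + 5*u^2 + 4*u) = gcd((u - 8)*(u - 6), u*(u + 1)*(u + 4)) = 1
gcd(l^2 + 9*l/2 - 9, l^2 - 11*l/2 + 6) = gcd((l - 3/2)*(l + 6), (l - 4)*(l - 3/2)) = l - 3/2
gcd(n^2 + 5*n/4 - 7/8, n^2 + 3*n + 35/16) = n + 7/4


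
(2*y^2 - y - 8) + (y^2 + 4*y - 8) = 3*y^2 + 3*y - 16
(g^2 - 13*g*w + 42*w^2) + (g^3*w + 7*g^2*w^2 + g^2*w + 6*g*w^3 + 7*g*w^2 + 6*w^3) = g^3*w + 7*g^2*w^2 + g^2*w + g^2 + 6*g*w^3 + 7*g*w^2 - 13*g*w + 6*w^3 + 42*w^2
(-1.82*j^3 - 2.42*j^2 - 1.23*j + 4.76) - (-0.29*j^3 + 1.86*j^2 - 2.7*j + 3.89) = -1.53*j^3 - 4.28*j^2 + 1.47*j + 0.87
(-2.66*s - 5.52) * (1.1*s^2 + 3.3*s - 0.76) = -2.926*s^3 - 14.85*s^2 - 16.1944*s + 4.1952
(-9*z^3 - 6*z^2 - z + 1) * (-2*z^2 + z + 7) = 18*z^5 + 3*z^4 - 67*z^3 - 45*z^2 - 6*z + 7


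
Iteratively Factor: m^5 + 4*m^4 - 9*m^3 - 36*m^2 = (m)*(m^4 + 4*m^3 - 9*m^2 - 36*m) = m^2*(m^3 + 4*m^2 - 9*m - 36) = m^2*(m - 3)*(m^2 + 7*m + 12) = m^2*(m - 3)*(m + 4)*(m + 3)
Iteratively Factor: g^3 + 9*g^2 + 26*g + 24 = (g + 3)*(g^2 + 6*g + 8) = (g + 2)*(g + 3)*(g + 4)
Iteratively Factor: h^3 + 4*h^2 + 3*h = (h + 3)*(h^2 + h) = (h + 1)*(h + 3)*(h)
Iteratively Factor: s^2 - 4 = (s + 2)*(s - 2)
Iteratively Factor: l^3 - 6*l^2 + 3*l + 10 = (l - 2)*(l^2 - 4*l - 5) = (l - 2)*(l + 1)*(l - 5)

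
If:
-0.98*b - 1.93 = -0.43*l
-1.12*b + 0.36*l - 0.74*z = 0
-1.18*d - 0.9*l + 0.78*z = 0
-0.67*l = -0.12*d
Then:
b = -1.84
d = 1.70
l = 0.30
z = 2.93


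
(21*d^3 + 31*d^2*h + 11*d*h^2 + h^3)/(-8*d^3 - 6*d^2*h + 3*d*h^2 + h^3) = (-21*d^2 - 10*d*h - h^2)/(8*d^2 - 2*d*h - h^2)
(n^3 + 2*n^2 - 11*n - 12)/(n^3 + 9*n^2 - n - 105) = (n^2 + 5*n + 4)/(n^2 + 12*n + 35)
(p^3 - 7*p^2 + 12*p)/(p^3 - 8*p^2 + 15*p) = (p - 4)/(p - 5)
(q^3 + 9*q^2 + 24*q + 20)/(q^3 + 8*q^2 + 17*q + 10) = (q + 2)/(q + 1)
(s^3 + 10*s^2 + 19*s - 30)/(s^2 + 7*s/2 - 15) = 2*(s^2 + 4*s - 5)/(2*s - 5)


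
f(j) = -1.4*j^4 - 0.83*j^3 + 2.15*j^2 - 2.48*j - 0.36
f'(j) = -5.6*j^3 - 2.49*j^2 + 4.3*j - 2.48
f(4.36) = -545.00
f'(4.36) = -495.20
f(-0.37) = 0.87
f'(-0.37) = -4.13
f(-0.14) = 0.03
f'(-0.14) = -3.12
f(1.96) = -23.87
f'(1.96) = -45.78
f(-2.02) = -3.05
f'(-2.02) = 24.83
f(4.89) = -858.63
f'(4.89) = -695.80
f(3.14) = -148.74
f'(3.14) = -186.90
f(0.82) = -2.04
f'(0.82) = -3.72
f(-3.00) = -64.56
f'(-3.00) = 113.41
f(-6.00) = -1543.20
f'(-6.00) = 1091.68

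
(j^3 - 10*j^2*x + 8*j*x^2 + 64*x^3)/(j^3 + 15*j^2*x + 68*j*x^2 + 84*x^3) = (j^2 - 12*j*x + 32*x^2)/(j^2 + 13*j*x + 42*x^2)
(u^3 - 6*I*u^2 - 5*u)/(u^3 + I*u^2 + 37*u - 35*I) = u/(u + 7*I)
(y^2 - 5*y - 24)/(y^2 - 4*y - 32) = (y + 3)/(y + 4)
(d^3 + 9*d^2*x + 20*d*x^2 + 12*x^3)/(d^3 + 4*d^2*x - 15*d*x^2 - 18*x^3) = (-d - 2*x)/(-d + 3*x)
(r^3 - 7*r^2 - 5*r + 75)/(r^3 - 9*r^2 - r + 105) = (r - 5)/(r - 7)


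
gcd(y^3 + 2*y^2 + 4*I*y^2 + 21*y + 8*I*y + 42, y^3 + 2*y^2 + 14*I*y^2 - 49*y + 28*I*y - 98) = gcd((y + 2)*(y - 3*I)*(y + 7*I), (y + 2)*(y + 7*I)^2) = y^2 + y*(2 + 7*I) + 14*I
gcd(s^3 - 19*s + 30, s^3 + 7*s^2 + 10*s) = s + 5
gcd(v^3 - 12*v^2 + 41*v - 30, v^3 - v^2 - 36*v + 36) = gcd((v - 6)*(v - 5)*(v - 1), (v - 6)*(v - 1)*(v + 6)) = v^2 - 7*v + 6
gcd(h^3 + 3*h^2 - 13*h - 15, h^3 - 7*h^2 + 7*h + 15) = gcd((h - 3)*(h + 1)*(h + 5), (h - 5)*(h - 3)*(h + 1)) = h^2 - 2*h - 3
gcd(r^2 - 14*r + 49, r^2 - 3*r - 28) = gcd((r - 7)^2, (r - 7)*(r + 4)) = r - 7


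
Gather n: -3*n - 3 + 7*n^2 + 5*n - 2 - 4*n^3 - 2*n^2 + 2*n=-4*n^3 + 5*n^2 + 4*n - 5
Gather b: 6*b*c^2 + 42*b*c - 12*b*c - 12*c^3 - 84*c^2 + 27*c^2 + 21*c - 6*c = b*(6*c^2 + 30*c) - 12*c^3 - 57*c^2 + 15*c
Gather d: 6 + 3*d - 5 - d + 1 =2*d + 2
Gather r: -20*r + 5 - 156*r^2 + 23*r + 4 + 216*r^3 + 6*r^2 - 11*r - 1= 216*r^3 - 150*r^2 - 8*r + 8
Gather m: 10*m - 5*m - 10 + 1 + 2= 5*m - 7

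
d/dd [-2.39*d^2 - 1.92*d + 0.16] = -4.78*d - 1.92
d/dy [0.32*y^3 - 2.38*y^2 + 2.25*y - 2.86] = 0.96*y^2 - 4.76*y + 2.25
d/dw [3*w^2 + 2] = 6*w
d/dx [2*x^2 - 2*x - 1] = 4*x - 2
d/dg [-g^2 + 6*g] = 6 - 2*g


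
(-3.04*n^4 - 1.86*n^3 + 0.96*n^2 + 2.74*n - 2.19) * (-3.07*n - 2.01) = 9.3328*n^5 + 11.8206*n^4 + 0.7914*n^3 - 10.3414*n^2 + 1.2159*n + 4.4019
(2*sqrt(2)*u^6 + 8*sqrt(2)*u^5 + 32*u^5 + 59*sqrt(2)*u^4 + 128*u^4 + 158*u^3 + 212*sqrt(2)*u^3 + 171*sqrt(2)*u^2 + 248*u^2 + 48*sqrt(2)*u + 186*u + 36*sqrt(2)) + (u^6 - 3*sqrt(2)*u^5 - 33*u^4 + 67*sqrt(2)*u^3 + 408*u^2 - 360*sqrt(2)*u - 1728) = u^6 + 2*sqrt(2)*u^6 + 5*sqrt(2)*u^5 + 32*u^5 + 59*sqrt(2)*u^4 + 95*u^4 + 158*u^3 + 279*sqrt(2)*u^3 + 171*sqrt(2)*u^2 + 656*u^2 - 312*sqrt(2)*u + 186*u - 1728 + 36*sqrt(2)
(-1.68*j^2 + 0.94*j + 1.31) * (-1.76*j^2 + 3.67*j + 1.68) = 2.9568*j^4 - 7.82*j^3 - 1.6782*j^2 + 6.3869*j + 2.2008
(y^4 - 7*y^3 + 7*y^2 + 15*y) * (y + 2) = y^5 - 5*y^4 - 7*y^3 + 29*y^2 + 30*y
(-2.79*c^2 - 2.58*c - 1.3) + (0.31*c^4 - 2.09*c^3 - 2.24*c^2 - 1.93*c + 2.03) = 0.31*c^4 - 2.09*c^3 - 5.03*c^2 - 4.51*c + 0.73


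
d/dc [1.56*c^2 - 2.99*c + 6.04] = 3.12*c - 2.99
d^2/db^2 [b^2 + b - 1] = 2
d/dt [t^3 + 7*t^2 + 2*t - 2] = 3*t^2 + 14*t + 2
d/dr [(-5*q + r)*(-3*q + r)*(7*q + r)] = -41*q^2 - 2*q*r + 3*r^2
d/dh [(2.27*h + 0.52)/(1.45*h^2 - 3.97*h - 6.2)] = (3.2915*h^2 - 9.0119*h - (2.27*h + 0.52)*(2.9*h - 3.97) - 14.074)/(-1.45*h^2 + 3.97*h + 6.2)^2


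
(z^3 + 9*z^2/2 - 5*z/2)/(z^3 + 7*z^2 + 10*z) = (z - 1/2)/(z + 2)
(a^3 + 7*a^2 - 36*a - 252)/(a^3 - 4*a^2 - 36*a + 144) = (a + 7)/(a - 4)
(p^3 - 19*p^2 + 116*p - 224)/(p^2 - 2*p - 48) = (p^2 - 11*p + 28)/(p + 6)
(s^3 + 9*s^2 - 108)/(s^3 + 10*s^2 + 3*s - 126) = (s + 6)/(s + 7)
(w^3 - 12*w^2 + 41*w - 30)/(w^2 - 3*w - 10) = (w^2 - 7*w + 6)/(w + 2)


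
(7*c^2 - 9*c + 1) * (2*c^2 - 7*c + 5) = 14*c^4 - 67*c^3 + 100*c^2 - 52*c + 5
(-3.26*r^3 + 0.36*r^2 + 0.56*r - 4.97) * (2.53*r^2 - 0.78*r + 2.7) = -8.2478*r^5 + 3.4536*r^4 - 7.666*r^3 - 12.0389*r^2 + 5.3886*r - 13.419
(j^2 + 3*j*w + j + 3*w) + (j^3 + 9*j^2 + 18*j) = j^3 + 10*j^2 + 3*j*w + 19*j + 3*w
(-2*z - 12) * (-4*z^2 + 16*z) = 8*z^3 + 16*z^2 - 192*z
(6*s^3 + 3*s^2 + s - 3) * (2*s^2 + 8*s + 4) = 12*s^5 + 54*s^4 + 50*s^3 + 14*s^2 - 20*s - 12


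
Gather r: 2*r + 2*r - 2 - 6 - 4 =4*r - 12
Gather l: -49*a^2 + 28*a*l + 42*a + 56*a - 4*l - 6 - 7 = -49*a^2 + 98*a + l*(28*a - 4) - 13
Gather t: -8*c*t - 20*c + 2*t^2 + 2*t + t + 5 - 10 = -20*c + 2*t^2 + t*(3 - 8*c) - 5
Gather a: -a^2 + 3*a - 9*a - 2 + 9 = -a^2 - 6*a + 7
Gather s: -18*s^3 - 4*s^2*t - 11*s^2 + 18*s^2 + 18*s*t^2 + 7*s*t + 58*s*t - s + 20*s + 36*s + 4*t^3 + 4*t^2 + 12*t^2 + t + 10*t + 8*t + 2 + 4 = -18*s^3 + s^2*(7 - 4*t) + s*(18*t^2 + 65*t + 55) + 4*t^3 + 16*t^2 + 19*t + 6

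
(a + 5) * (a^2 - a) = a^3 + 4*a^2 - 5*a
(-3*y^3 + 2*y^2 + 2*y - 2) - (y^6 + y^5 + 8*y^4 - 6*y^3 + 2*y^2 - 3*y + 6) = -y^6 - y^5 - 8*y^4 + 3*y^3 + 5*y - 8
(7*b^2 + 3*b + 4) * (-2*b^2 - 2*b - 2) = -14*b^4 - 20*b^3 - 28*b^2 - 14*b - 8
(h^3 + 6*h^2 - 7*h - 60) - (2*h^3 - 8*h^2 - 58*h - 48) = -h^3 + 14*h^2 + 51*h - 12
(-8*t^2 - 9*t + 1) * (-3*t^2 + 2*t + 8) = 24*t^4 + 11*t^3 - 85*t^2 - 70*t + 8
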